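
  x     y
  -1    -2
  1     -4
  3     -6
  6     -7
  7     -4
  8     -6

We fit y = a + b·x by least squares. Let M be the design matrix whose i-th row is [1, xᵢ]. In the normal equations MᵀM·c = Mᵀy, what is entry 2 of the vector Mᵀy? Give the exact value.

Entry 2 ↔ basis x, so (Mᵀy)_{2} = Σᵢ (x)·yᵢ = (-1)·(-2) + (1)·(-4) + (3)·(-6) + (6)·(-7) + (7)·(-4) + (8)·(-6) = -138.

-138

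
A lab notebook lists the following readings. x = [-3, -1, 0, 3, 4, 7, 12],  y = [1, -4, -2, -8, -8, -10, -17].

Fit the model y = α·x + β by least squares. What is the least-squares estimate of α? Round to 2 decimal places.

MᵀM·[α, β]ᵀ = Mᵀy reads: 228·α + 22·β = -329;  22·α + 7·β = -48.
Determinant 228·7 − 22² = 1112.
α = ((-329)·7 − 22·(-48))/1112 = -1247/1112; β = (228·(-48) − 22·(-329))/1112 = -1853/556.

α = -1.12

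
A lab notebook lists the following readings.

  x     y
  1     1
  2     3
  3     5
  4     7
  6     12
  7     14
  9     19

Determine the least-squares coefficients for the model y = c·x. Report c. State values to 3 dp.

c = 1.995

The normal system MᵀM·[c]ᵀ = Mᵀy is [[196]]·[c]ᵀ = [391]ᵀ.
c = 391/196 = 1.9949.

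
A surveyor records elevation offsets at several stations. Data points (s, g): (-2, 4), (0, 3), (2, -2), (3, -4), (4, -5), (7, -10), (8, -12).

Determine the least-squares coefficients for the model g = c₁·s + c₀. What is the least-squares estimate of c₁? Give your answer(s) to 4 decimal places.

Setting ∂/∂c₁ … = 0 gives: 146·c₁ + 22·c₀ = -210;  22·c₁ + 7·c₀ = -26.
Determinant 146·7 − 22² = 538.
c₁ = ((-210)·7 − 22·(-26))/538 = -449/269; c₀ = (146·(-26) − 22·(-210))/538 = 412/269.

c₁ = -1.6691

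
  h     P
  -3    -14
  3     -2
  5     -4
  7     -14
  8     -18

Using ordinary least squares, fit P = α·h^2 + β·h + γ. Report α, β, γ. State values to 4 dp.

Forming MᵀM = [[7284, 980, 156]; [980, 156, 20]; [156, 20, 5]] and MᵀP = [-2082, -226, -52]ᵀ gives MᵀM·[α, β, γ]ᵀ = MᵀP.
Row-reducing yields α = -8913/17794, β = 18768/8897, γ = -28558/8897.

α = -0.5009, β = 2.1095, γ = -3.2098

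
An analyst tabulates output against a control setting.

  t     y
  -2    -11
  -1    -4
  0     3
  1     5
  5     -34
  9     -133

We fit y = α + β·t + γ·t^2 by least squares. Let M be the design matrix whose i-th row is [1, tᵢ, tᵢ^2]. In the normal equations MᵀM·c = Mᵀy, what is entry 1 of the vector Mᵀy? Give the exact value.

-174

Entry 1 ↔ basis 1, so (Mᵀy)_{1} = Σᵢ yᵢ = (1)·(-11) + (1)·(-4) + (1)·(3) + (1)·(5) + (1)·(-34) + (1)·(-133) = -174.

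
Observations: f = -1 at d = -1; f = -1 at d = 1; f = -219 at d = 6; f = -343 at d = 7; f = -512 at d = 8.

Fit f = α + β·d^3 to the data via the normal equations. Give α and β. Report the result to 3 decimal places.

Entries of MᵀM: Σ1 = 5, Σd^3 = 1071, Σd^3·d^3 = 426451.
Right-hand side: Σf = -1076, Σd^3·f = -427097.
MᵀM·[α, β]ᵀ = Mᵀf becomes [[5, 1071]; [1071, 426451]]·[α, β]ᵀ = [-1076, -427097]ᵀ.
Eliminating β: 426451·(row 1) − 1071·(row 2) gives 985214·α = 426451·(-1076) − 1071·(-427097) = -1440389, so α = -1440389/985214.
Then β = ((-427097) − 1071·(-1440389/985214))/426451 = -983089/985214.

α = -1.462, β = -0.998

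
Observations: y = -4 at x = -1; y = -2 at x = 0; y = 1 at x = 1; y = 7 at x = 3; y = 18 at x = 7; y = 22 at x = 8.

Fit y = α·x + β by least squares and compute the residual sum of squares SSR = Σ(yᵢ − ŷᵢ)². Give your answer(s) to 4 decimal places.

SSR = 1.0857

With design matrix A, AᵀA = [[124, 18]; [18, 6]] and Aᵀy = [328, 42]ᵀ.
Eliminating β: 6·(row 1) − 18·(row 2) gives 420·α = 6·328 − 18·42 = 1212, so α = 101/35.
Then β = (42 − 18·(101/35))/6 = -58/35.
Residuals: 19/35, -12/35, -8/35, 0, -19/35, 4/7; SSR = 38/35.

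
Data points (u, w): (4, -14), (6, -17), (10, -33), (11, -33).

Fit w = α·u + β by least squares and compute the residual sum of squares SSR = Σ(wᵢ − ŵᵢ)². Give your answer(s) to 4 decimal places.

The normal system AᵀA·[α, β]ᵀ = Aᵀw is [[273, 31]; [31, 4]]·[α, β]ᵀ = [-851, -97]ᵀ.
det = 273·4 − 31² = 131.
α = ((-851)·4 − 31·(-97))/131 = -397/131; β = (273·(-97) − 31·(-851))/131 = -100/131.
Residuals: -146/131, 255/131, -253/131, 144/131; SSR = 1306/131.

SSR = 9.9695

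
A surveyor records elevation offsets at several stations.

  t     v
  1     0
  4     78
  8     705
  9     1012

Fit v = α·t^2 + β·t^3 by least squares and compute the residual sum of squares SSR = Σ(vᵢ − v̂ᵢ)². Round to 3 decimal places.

SSR = 4.337

Entries of AᵀA: Σt^2·t^2 = 10914, Σt^2·t^3 = 92842, Σt^3·t^3 = 797682.
Right-hand side: Σt^2·v = 128340, Σt^3·v = 1103700.
AᵀA·[α, β]ᵀ = Aᵀv becomes [[10914, 92842]; [92842, 797682]]·[α, β]ᵀ = [128340, 1103700]ᵀ.
Δ = 10914·797682 − 92842² = 86264384.
α = (128340·797682 − 92842·1103700)/86264384 = -2975235/2695762; β = (10914·1103700 − 92842·128340)/86264384 = 4076235/2695762.
Residuals: -550500/1347881, -1502922/1347881, 1947465/1347881, -1235068/1347881; SSR = 5846093/1347881.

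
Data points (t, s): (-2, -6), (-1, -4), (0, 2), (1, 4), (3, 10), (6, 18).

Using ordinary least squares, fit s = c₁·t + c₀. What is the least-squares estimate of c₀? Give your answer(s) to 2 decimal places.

c₀ = 0.46

Entries of AᵀA: Σt·t = 51, Σt = 7, Σ1 = 6.
And Σt·s = 158, Σs = 24.
AᵀA·[c₁, c₀]ᵀ = Aᵀs becomes [[51, 7]; [7, 6]]·[c₁, c₀]ᵀ = [158, 24]ᵀ.
Δ = 51·6 − 7² = 257.
c₁ = (158·6 − 7·24)/257 = 780/257; c₀ = (51·24 − 7·158)/257 = 118/257.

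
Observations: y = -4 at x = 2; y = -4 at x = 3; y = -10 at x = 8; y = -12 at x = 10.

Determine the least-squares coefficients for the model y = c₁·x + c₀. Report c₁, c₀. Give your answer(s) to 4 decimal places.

With design matrix M, MᵀM = [[177, 23]; [23, 4]] and Mᵀy = [-220, -30]ᵀ.
Eliminating c₀: 4·(row 1) − 23·(row 2) gives 179·c₁ = 4·(-220) − 23·(-30) = -190, so c₁ = -190/179.
Then c₀ = ((-30) − 23·(-190/179))/4 = -250/179.

c₁ = -1.0615, c₀ = -1.3966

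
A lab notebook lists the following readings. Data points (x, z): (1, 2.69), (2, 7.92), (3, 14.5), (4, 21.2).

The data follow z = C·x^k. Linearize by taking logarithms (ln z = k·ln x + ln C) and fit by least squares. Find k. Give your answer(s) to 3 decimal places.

Linearized form: ln z = k·ln x + ln C. From the 4 transformed points,
Σln x = 3.1781, Σ(ln x)² = 3.6092, Σln z = 8.7871, Σln x·ln z = 8.6060.
Equations: 3.6092·k + 3.1781·ln C = 8.6060;  3.1781·k + 4·ln C = 8.7871.
Slope k = (n·Σln x·ln z − Σln x·Σln z)/(n·Σ(ln x)² − (Σln x)²) = (4·8.6060 − 3.1781·8.7871)/4.3368 = 1.49836; ln C = (Σln z − k·Σln x)/n = 1.00630.

k = 1.498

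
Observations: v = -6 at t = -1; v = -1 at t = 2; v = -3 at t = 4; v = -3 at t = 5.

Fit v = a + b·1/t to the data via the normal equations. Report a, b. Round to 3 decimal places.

The normal system AᵀA·[a, b]ᵀ = Aᵀv is [[4, -1/20]; [-1/20, 541/400]]·[a, b]ᵀ = [-13, 83/20]ᵀ.
det = 4·(541/400) − (-1/20)² = 2163/400.
a = ((-13)·(541/400) − (-1/20)·(83/20))/(2163/400) = -6950/2163; b = (4·(83/20) − (-1/20)·(-13))/(2163/400) = 6380/2163.

a = -3.213, b = 2.950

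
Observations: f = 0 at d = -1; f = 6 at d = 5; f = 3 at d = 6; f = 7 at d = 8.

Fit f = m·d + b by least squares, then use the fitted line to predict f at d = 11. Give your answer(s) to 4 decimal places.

f̂ = 8.6222

The normal equations are: 126·m + 18·b = 104;  18·m + 4·b = 16.
Δ = 126·4 − 18² = 180.
m = (104·4 − 18·16)/180 = 32/45; b = (126·16 − 18·104)/180 = 4/5.
At d = 11: f̂ = (32/45)·(11) + (4/5)·(1) = 388/45.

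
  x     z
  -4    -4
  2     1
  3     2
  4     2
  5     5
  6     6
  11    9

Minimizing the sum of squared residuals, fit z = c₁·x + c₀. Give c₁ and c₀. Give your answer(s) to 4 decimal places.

With design matrix A, AᵀA = [[227, 27]; [27, 7]] and Aᵀz = [192, 21]ᵀ.
det = 227·7 − 27² = 860.
c₁ = (192·7 − 27·21)/860 = 777/860; c₀ = (227·21 − 27·192)/860 = -417/860.

c₁ = 0.9035, c₀ = -0.4849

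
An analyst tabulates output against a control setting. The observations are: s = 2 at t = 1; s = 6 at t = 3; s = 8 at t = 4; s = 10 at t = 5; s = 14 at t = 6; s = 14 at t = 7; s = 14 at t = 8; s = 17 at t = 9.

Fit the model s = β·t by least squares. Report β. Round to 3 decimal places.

AᵀA·[β]ᵀ = Aᵀs reads: 281·β = 549.
Hence β = 549 / 281 ≈ 1.95374.

β = 1.954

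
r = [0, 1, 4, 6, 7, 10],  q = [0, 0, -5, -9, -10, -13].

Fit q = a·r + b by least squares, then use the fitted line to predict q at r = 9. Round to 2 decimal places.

q̂ = -12.32

Setting ∂/∂a … = 0 gives: 202·a + 28·b = -274;  28·a + 6·b = -37.
(Σr·r = 202, Σr = 28, Σ1 = 6, Σr·q = -274, Σq = -37.)
Eliminating b: 6·(row 1) − 28·(row 2) gives 428·a = 6·(-274) − 28·(-37) = -608, so a = -152/107.
Then b = ((-37) − 28·(-152/107))/6 = 99/214.
At r = 9: q̂ = (-152/107)·(9) + (99/214)·(1) = -2637/214.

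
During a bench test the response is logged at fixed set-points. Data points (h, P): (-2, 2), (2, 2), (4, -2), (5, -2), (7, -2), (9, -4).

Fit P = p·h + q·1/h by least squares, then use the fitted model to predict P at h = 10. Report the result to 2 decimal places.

Normal-equation sums: Σh·h = 179, Σh·1/h = 6, Σ1/h·1/h = 1008529/1587600.
And Σh·P = -68, Σ1/h·P = -1027/630.
Normal equations: [[179, 6]; [6, 1008529/1587600]]·[p, q]ᵀ = [-68, -1027/630]ᵀ.
det = 179·(1008529/1587600) − 6² = 123373091/1587600.
p = ((-68)·(1008529/1587600) − 6·(-1027/630))/(123373091/1587600) = -53051732/123373091; q = (179·(-1027/630) − 6·(-68))/(123373091/1587600) = 184481640/123373091.
At h = 10: P̂ = (-53051732/123373091)·(10) + (184481640/123373091)·(1/10) = -512069156/123373091.

P̂ = -4.15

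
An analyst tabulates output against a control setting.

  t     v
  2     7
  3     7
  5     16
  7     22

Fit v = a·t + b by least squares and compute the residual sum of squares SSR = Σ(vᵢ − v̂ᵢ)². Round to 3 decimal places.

SSR = 5.797

From the data, Σt·t = 87, Σt = 17, Σ1 = 4.
Moment sums: Σt·v = 269, Σv = 52.
Normal equations: [[87, 17]; [17, 4]]·[a, b]ᵀ = [269, 52]ᵀ.
Δ = 87·4 − 17² = 59.
a = (269·4 − 17·52)/59 = 192/59; b = (87·52 − 17·269)/59 = -49/59.
Residuals: 78/59, -114/59, 33/59, 3/59; SSR = 342/59.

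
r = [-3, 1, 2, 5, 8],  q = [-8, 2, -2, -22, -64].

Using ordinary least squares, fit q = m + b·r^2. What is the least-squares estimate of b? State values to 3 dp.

b = -1.034

Setting ∂/∂m … = 0 gives: 5·m + 103·b = -94;  103·m + 4819·b = -4724.
Eliminating b: 4819·(row 1) − 103·(row 2) gives 13486·m = 4819·(-94) − 103·(-4724) = 33586, so m = 16793/6743.
Then b = ((-4724) − 103·(16793/6743))/4819 = -6969/6743.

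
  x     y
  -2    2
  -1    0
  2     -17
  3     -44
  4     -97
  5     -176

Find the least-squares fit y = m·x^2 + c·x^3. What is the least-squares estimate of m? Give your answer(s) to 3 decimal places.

With design matrix A, AᵀA = [[995, 4391]; [4391, 20579]] and Aᵀy = [-6408, -29548]ᵀ.
Eliminating c: 20579·(row 1) − 4391·(row 2) gives 1195224·m = 20579·(-6408) − 4391·(-29548) = -2124964, so m = -531241/298806.
Then c = ((-29548) − 4391·(-531241/298806))/20579 = -315683/298806.

m = -1.778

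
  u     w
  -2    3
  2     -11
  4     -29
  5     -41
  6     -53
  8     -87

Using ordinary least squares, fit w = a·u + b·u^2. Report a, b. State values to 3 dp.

From the data, Σu·u = 149, Σu·u^2 = 917, Σu^2·u^2 = 6305.
And Σu·w = -1363, Σu^2·w = -8997.
det = 149·6305 − 917² = 98556.
a = ((-1363)·6305 − 917·(-8997))/98556 = -171733/49278; b = (149·(-8997) − 917·(-1363))/98556 = -45341/49278.

a = -3.485, b = -0.920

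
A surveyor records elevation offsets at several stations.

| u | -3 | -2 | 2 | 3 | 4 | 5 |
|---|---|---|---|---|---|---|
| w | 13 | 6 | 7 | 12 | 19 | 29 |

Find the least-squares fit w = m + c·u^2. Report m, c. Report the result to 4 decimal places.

Compute the Gram sums: Σ1 = 6, Σu^2 = 67, Σu^2·u^2 = 1075.
Right-hand side: Σw = 86, Σu^2·w = 1306.
Normal equations: [[6, 67]; [67, 1075]]·[m, c]ᵀ = [86, 1306]ᵀ.
Eliminating c: 1075·(row 1) − 67·(row 2) gives 1961·m = 1075·86 − 67·1306 = 4948, so m = 4948/1961.
Then c = (1306 − 67·(4948/1961))/1075 = 2074/1961.

m = 2.5232, c = 1.0576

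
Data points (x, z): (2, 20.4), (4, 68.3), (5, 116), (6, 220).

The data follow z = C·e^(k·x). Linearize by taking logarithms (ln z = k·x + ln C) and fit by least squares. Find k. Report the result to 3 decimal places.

With ln zᵢ as the transformed response and xᵢ as the regressor:
Over the data: Σx = 17.0000, Σ(x)² = 81.0000, Σln z = 17.3867, Σx·ln z = 79.0564.
Normal system: [[81.0000, 17.0000]; [17.0000, 4]]·[k, ln C]ᵀ = [79.0564, 17.3867]ᵀ.
Slope k = (n·Σx·ln z − Σx·Σln z)/(n·Σ(x)² − (Σx)²) = (4·79.0564 − 17.0000·17.3867)/35.0000 = 0.59007; ln C = (Σln z − k·Σx)/n = 1.83887.

k = 0.590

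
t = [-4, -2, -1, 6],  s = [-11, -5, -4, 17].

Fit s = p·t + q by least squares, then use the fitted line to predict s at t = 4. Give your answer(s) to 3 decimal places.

Compute the Gram sums: Σt·t = 57, Σt = -1, Σ1 = 4.
For Aᵀs: Σt·s = 160, Σs = -3.
Δ = 57·4 − (-1)² = 227.
p = (160·4 − (-1)·(-3))/227 = 637/227; q = (57·(-3) − (-1)·160)/227 = -11/227.
At t = 4: ŝ = (637/227)·(4) + (-11/227)·(1) = 2537/227.

ŝ = 11.176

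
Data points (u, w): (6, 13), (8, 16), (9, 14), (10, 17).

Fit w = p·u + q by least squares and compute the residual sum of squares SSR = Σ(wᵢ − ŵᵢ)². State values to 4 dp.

SSR = 4.4000

From the data, Σu·u = 281, Σu = 33, Σ1 = 4.
And Σu·w = 502, Σw = 60.
Determinant 281·4 − 33² = 35.
p = (502·4 − 33·60)/35 = 4/5; q = (281·60 − 33·502)/35 = 42/5.
Residuals: -1/5, 6/5, -8/5, 3/5; SSR = 22/5.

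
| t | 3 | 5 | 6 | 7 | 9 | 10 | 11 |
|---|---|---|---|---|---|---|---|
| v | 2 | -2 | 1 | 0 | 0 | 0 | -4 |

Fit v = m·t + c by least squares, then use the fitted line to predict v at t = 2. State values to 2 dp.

v̂ = 1.73

Entries of MᵀM: Σt·t = 421, Σt = 51, Σ1 = 7.
Moment sums: Σt·v = -42, Σv = -3.
So MᵀM·[m, c]ᵀ = Mᵀv: [[421, 51]; [51, 7]]·[m, c]ᵀ = [-42, -3]ᵀ.
det = 421·7 − 51² = 346.
m = ((-42)·7 − 51·(-3))/346 = -141/346; c = (421·(-3) − 51·(-42))/346 = 879/346.
At t = 2: v̂ = (-141/346)·(2) + (879/346)·(1) = 597/346.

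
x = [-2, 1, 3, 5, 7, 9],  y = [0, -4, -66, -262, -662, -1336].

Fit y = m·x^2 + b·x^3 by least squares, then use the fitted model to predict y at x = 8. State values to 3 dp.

AᵀA·[m, b]ᵀ = Aᵀy reads: 9685·m + 79193·b = -147802;  79193·m + 665509·b = -1235546.
det = 9685·665509 − 79193² = 173923416.
m = ((-147802)·665509 − 79193·(-1235546))/173923416 = -2393365/805201; b = (9685·(-1235546) − 79193·(-147802))/173923416 = -1210089/805201.
At x = 8: ŷ = (-2393365/805201)·(64) + (-1210089/805201)·(512) = -772740928/805201.

ŷ = -959.687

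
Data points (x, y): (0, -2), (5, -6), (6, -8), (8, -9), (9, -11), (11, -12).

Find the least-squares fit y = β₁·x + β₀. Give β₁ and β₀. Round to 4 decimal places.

β₁ = -0.9388, β₀ = -1.8980

Setting ∂/∂β₁ … = 0 gives: 327·β₁ + 39·β₀ = -381;  39·β₁ + 6·β₀ = -48.
Eliminating β₀: 6·(row 1) − 39·(row 2) gives 441·β₁ = 6·(-381) − 39·(-48) = -414, so β₁ = -46/49.
Then β₀ = ((-48) − 39·(-46/49))/6 = -93/49.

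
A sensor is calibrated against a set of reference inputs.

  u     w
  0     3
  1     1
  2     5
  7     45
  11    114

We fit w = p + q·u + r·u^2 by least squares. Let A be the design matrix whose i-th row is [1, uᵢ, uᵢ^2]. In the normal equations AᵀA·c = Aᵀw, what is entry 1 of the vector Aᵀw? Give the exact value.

168

Entry 1 ↔ basis 1, so (Aᵀw)_{1} = Σᵢ wᵢ = (1)·(3) + (1)·(1) + (1)·(5) + (1)·(45) + (1)·(114) = 168.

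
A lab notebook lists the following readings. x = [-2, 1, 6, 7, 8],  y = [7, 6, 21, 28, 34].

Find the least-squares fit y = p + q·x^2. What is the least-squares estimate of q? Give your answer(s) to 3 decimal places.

q = 0.450

Setting ∂/∂p … = 0 gives: 5·p + 154·q = 96;  154·p + 7810·q = 4338.
Determinant 5·7810 − 154² = 15334.
p = (96·7810 − 154·4338)/15334 = 3714/697; q = (5·4338 − 154·96)/15334 = 3453/7667.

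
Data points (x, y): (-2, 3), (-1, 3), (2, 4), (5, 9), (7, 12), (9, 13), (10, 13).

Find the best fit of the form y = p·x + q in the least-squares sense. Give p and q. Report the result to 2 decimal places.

Setting ∂/∂p … = 0 gives: 264·p + 30·q = 375;  30·p + 7·q = 57.
(Σx·x = 264, Σx = 30, Σ1 = 7, Σx·y = 375, Σy = 57.)
det = 264·7 − 30² = 948.
p = (375·7 − 30·57)/948 = 305/316; q = (264·57 − 30·375)/948 = 633/158.

p = 0.97, q = 4.01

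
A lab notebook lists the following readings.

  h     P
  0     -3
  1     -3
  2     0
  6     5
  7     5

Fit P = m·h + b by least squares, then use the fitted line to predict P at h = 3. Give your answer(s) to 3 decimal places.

P̂ = 0.546

Compute the Gram sums: Σh·h = 90, Σh = 16, Σ1 = 5.
And Σh·P = 62, ΣP = 4.
So AᵀA·[m, b]ᵀ = AᵀP: [[90, 16]; [16, 5]]·[m, b]ᵀ = [62, 4]ᵀ.
det = 90·5 − 16² = 194.
m = (62·5 − 16·4)/194 = 123/97; b = (90·4 − 16·62)/194 = -316/97.
At h = 3: P̂ = (123/97)·(3) + (-316/97)·(1) = 53/97.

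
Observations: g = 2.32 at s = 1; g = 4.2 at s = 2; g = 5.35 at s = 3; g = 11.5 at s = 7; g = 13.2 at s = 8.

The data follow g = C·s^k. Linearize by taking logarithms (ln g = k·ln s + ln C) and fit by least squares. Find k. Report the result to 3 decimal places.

k = 0.829

Let Y = ln g. Fitting Y = k·ln s + ln C by least squares:
XᵀX = [[9.7980, 5.8171]; [5.8171, 5]], rhs = [12.9552, 8.9763]ᵀ  (here Σln s = 5.8171, Σ(ln s)² = 9.7980, Σln g = 8.9763, Σln s·ln g = 12.9552).
Δ = 9.7980·5 − (5.8171)² = 15.1514; k = (12.9552·5 − 5.8171·8.9763)/15.1514 = 0.82895, ln C = (9.7980·8.9763 − 5.8171·12.9552)/15.1514 = 0.83084.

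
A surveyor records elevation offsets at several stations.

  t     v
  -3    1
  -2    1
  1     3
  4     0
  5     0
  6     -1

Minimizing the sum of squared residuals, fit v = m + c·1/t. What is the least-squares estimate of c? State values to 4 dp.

c = 1.0638

Sums needed: Σ1 = 6, Σ1/t = 47/60, Σ1/t·1/t = 5369/3600.
And Σv = 4, Σ1/t·v = 2.
So AᵀA·[m, c]ᵀ = Aᵀv: [[6, 47/60]; [47/60, 5369/3600]]·[m, c]ᵀ = [4, 2]ᵀ.
det = 6·(5369/3600) − (47/60)² = 6001/720.
m = (4·(5369/3600) − (47/60)·2)/(6001/720) = 15836/30005; c = (6·2 − (47/60)·4)/(6001/720) = 6384/6001.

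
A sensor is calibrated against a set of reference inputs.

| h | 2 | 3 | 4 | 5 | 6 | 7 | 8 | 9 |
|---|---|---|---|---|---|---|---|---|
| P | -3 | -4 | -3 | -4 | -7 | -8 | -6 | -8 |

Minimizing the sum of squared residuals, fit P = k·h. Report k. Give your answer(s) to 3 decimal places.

k = -0.944

Sums needed: Σh·h = 284.
For MᵀP: Σh·P = -268.
So MᵀM·[k]ᵀ = MᵀP: [[284]]·[k]ᵀ = [-268]ᵀ.
Hence k = -268 / 284 ≈ -0.943662.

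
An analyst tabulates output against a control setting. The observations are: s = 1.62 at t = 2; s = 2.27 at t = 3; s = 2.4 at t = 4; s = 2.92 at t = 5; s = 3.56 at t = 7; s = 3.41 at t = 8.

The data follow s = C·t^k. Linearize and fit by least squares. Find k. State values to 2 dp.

Taking logs, ln s = k·ln t + ln C, so regress ln s on ln t.
Σln t = 8.8128, Σ(ln t)² = 14.3101, Σln s = 5.7457, Σln t·ln s = 9.1950.
Normal system: [[14.3101, 8.8128]; [8.8128, 6]]·[k, ln C]ᵀ = [9.1950, 5.7457]ᵀ.
Solving (det = 8.1947): k = 0.55328, ln C = 0.14496.

k = 0.55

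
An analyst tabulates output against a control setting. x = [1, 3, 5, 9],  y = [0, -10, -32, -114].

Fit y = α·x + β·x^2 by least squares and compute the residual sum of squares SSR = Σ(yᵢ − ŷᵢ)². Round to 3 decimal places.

SSR = 0.050

AᵀA·[α, β]ᵀ = Aᵀy reads: 116·α + 882·β = -1216;  882·α + 7268·β = -10124.
Δ = 116·7268 − 882² = 65164.
α = ((-1216)·7268 − 882·(-10124))/65164 = 22870/16291; β = (116·(-10124) − 882·(-1216))/65164 = -25468/16291.
Residuals: 2598/16291, -2308/16291, 1038/16291, -96/16291; SSR = 808/16291.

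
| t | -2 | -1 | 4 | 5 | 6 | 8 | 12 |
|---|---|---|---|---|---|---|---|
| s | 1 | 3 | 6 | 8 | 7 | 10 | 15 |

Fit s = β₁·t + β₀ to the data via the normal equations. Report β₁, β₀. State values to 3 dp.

β₁ = 0.921, β₀ = 2.930

The normal equations are: 290·β₁ + 32·β₀ = 361;  32·β₁ + 7·β₀ = 50.
(Σt·t = 290, Σt = 32, Σ1 = 7, Σt·s = 361, Σs = 50.)
det = 290·7 − 32² = 1006.
β₁ = (361·7 − 32·50)/1006 = 927/1006; β₀ = (290·50 − 32·361)/1006 = 1474/503.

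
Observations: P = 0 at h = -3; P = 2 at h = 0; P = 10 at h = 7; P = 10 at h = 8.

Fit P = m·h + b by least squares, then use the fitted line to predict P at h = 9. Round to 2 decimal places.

P̂ = 11.36

XᵀX·[m, b]ᵀ = XᵀP reads: 122·m + 12·b = 150;  12·m + 4·b = 22.
Eliminating b: 4·(row 1) − 12·(row 2) gives 344·m = 4·150 − 12·22 = 336, so m = 42/43.
Then b = (22 − 12·(42/43))/4 = 221/86.
At h = 9: P̂ = (42/43)·(9) + (221/86)·(1) = 977/86.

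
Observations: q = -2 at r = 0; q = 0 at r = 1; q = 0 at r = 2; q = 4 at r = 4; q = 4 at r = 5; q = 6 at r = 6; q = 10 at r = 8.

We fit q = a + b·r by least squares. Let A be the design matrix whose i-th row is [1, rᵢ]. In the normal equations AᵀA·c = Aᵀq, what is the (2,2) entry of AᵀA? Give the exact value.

146

Row 2 ↔ basis r, column 2 ↔ basis r, so (AᵀA)_{2,2} = Σᵢ (r)·(r) = (0)·(0) + (1)·(1) + (2)·(2) + (4)·(4) + (5)·(5) + (6)·(6) + (8)·(8) = 146.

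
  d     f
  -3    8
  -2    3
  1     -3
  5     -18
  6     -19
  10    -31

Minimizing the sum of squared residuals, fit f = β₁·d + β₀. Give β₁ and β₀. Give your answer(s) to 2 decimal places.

Sums needed: Σd·d = 175, Σd = 17, Σ1 = 6.
And Σd·f = -547, Σf = -60.
Determinant 175·6 − 17² = 761.
β₁ = ((-547)·6 − 17·(-60))/761 = -2262/761; β₀ = (175·(-60) − 17·(-547))/761 = -1201/761.

β₁ = -2.97, β₀ = -1.58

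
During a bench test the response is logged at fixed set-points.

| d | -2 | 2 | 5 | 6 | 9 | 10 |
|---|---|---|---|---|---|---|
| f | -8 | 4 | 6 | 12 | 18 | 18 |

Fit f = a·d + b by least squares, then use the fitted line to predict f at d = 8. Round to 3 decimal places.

f̂ = 14.873

Entries of AᵀA: Σd·d = 250, Σd = 30, Σ1 = 6.
Right-hand side: Σd·f = 468, Σf = 50.
Normal equations: [[250, 30]; [30, 6]]·[a, b]ᵀ = [468, 50]ᵀ.
det = 250·6 − 30² = 600.
a = (468·6 − 30·50)/600 = 109/50; b = (250·50 − 30·468)/600 = -77/30.
At d = 8: f̂ = (109/50)·(8) + (-77/30)·(1) = 2231/150.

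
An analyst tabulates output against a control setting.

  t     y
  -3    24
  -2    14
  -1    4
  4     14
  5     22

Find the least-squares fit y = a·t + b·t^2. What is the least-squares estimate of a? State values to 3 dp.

a = -3.284

Setting ∂/∂a … = 0 gives: 55·a + 153·b = 62;  153·a + 979·b = 1050.
(Σt·t = 55, Σt·t^2 = 153, Σt^2·t^2 = 979, Σt·y = 62, Σt^2·y = 1050.)
Eliminating b: 979·(row 1) − 153·(row 2) gives 30436·a = 979·62 − 153·1050 = -99952, so a = -24988/7609.
Then b = (1050 − 153·(-24988/7609))/979 = 12066/7609.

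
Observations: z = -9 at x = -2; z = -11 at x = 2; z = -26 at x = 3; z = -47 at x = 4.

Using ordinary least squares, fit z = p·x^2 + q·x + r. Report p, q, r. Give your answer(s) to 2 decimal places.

p = -2.92, q = -0.49, r = 1.69

With design matrix M, MᵀM = [[369, 91, 33]; [91, 33, 7]; [33, 7, 4]] and Mᵀz = [-1066, -270, -93]ᵀ.
Inverting the 3×3 Gram matrix, [p, q, r]ᵀ = [-2633/902, -443/902, 763/451]ᵀ.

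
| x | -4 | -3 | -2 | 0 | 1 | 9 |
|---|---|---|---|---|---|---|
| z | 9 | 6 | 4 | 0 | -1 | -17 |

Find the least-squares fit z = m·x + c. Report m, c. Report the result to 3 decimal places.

Entries of MᵀM: Σx·x = 111, Σx = 1, Σ1 = 6.
For Mᵀz: Σx·z = -216, Σz = 1.
Determinant 111·6 − 1² = 665.
m = ((-216)·6 − 1·1)/665 = -1297/665; c = (111·1 − 1·(-216))/665 = 327/665.

m = -1.950, c = 0.492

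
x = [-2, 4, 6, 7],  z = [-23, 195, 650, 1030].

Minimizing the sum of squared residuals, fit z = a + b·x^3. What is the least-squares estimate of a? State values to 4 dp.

From the data, Σ1 = 4, Σx^3 = 615, Σx^3·x^3 = 168465.
For Aᵀz: Σz = 1852, Σx^3·z = 506354.
So AᵀA·[a, b]ᵀ = Aᵀz: [[4, 615]; [615, 168465]]·[a, b]ᵀ = [1852, 506354]ᵀ.
Δ = 4·168465 − 615² = 295635.
a = (1852·168465 − 615·506354)/295635 = 39298/19709; b = (4·506354 − 615·1852)/295635 = 886436/295635.

a = 1.9939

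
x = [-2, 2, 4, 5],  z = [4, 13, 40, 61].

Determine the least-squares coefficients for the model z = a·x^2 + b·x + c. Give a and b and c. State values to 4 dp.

MᵀM·[a, b, c]ᵀ = Mᵀz reads: 913·a + 189·b + 49·c = 2233;  189·a + 49·b + 9·c = 483;  49·a + 9·b + 4·c = 118.
Row-reducing yields a = 245/124, b = 267/124, c = 14/31.

a = 1.9758, b = 2.1532, c = 0.4516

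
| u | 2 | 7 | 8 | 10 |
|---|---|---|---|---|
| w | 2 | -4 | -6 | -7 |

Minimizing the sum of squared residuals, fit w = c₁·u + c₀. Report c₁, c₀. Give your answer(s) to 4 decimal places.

c₁ = -1.1727, c₀ = 4.1655

From the data, Σu·u = 217, Σu = 27, Σ1 = 4.
Right-hand side: Σu·w = -142, Σw = -15.
MᵀM·[c₁, c₀]ᵀ = Mᵀw becomes [[217, 27]; [27, 4]]·[c₁, c₀]ᵀ = [-142, -15]ᵀ.
det = 217·4 − 27² = 139.
c₁ = ((-142)·4 − 27·(-15))/139 = -163/139; c₀ = (217·(-15) − 27·(-142))/139 = 579/139.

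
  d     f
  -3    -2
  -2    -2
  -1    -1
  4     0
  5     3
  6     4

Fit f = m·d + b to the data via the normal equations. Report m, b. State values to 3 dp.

The normal system XᵀX·[m, b]ᵀ = Xᵀf is [[91, 9]; [9, 6]]·[m, b]ᵀ = [50, 2]ᵀ.
Eliminating b: 6·(row 1) − 9·(row 2) gives 465·m = 6·50 − 9·2 = 282, so m = 94/155.
Then b = (2 − 9·(94/155))/6 = -268/465.

m = 0.606, b = -0.576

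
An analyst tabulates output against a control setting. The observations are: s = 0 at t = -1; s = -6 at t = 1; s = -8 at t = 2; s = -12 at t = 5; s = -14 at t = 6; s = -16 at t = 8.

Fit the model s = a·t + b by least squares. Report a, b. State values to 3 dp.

Compute the Gram sums: Σt·t = 131, Σt = 21, Σ1 = 6.
Right-hand side: Σt·s = -294, Σs = -56.
MᵀM·[a, b]ᵀ = Mᵀs becomes [[131, 21]; [21, 6]]·[a, b]ᵀ = [-294, -56]ᵀ.
det = 131·6 − 21² = 345.
a = ((-294)·6 − 21·(-56))/345 = -196/115; b = (131·(-56) − 21·(-294))/345 = -1162/345.

a = -1.704, b = -3.368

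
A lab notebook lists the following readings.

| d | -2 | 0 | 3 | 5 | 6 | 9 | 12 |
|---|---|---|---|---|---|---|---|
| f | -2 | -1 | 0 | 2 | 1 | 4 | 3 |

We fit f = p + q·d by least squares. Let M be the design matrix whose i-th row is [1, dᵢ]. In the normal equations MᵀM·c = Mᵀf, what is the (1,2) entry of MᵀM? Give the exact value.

33

Row 1 ↔ basis 1, column 2 ↔ basis d, so (MᵀM)_{1,2} = Σᵢ d = (1)·(-2) + (1)·(0) + (1)·(3) + (1)·(5) + (1)·(6) + (1)·(9) + (1)·(12) = 33.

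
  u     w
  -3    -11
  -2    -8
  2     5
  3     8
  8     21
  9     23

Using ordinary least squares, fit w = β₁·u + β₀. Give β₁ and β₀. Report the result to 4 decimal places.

Setting ∂/∂β₁ … = 0 gives: 171·β₁ + 17·β₀ = 458;  17·β₁ + 6·β₀ = 38.
(Σu·u = 171, Σu = 17, Σ1 = 6, Σu·w = 458, Σw = 38.)
Determinant 171·6 − 17² = 737.
β₁ = (458·6 − 17·38)/737 = 2102/737; β₀ = (171·38 − 17·458)/737 = -1288/737.

β₁ = 2.8521, β₀ = -1.7476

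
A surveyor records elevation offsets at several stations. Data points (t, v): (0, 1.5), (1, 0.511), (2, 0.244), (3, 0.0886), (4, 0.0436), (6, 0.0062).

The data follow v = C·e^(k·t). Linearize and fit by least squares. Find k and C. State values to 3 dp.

Linearized form: ln v = k·t + ln C. From the 6 transformed points,
Over the data: Σt = 16.0000, Σ(t)² = 66.0000, Σln v = -12.3160, Σt·ln v = -53.7935.
Normal system: [[66.0000, 16.0000]; [16.0000, 6]]·[k, ln C]ᵀ = [-53.7935, -12.3160]ᵀ.
Δ = 66.0000·6 − (16.0000)² = 140.0000; k = (-53.7935·6 − 16.0000·-12.3160)/140.0000 = -0.89789, ln C = (66.0000·-12.3160 − 16.0000·-53.7935)/140.0000 = 0.34169, so C = exp(0.34169) = 1.40733.

k = -0.898, C = 1.407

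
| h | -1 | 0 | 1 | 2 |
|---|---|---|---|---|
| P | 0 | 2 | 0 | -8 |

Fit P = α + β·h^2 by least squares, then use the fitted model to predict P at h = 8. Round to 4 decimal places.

P̂ = -161.2222

Normal-equation sums: Σ1 = 4, Σh^2 = 6, Σh^2·h^2 = 18.
For AᵀP: ΣP = -6, Σh^2·P = -32.
AᵀA·[α, β]ᵀ = AᵀP becomes [[4, 6]; [6, 18]]·[α, β]ᵀ = [-6, -32]ᵀ.
Δ = 4·18 − 6² = 36.
α = ((-6)·18 − 6·(-32))/36 = 7/3; β = (4·(-32) − 6·(-6))/36 = -23/9.
At h = 8: P̂ = (7/3)·(1) + (-23/9)·(64) = -1451/9.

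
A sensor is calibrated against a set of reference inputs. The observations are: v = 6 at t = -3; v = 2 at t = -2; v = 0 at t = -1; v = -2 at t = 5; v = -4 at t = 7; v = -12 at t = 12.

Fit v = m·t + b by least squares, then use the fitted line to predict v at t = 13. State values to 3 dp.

v̂ = -11.442

Forming AᵀA = [[232, 18]; [18, 6]] and Aᵀv = [-204, -10]ᵀ gives AᵀA·[m, b]ᵀ = Aᵀv.
Eliminating b: 6·(row 1) − 18·(row 2) gives 1068·m = 6·(-204) − 18·(-10) = -1044, so m = -87/89.
Then b = ((-10) − 18·(-87/89))/6 = 338/267.
At t = 13: v̂ = (-87/89)·(13) + (338/267)·(1) = -3055/267.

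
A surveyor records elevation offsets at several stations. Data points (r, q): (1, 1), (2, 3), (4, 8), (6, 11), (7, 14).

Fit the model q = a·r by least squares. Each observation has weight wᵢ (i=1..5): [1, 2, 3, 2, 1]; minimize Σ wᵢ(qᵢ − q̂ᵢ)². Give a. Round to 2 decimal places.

a = 1.90

Normal-equation sums: Σwᵢ·r·r = 178.
Right-hand side: Σwᵢ·r·q = 339.
XᵀWX·[a]ᵀ = XᵀWq becomes [[178]]·[a]ᵀ = [339]ᵀ.
Hence a = 339 / 178 ≈ 1.90449.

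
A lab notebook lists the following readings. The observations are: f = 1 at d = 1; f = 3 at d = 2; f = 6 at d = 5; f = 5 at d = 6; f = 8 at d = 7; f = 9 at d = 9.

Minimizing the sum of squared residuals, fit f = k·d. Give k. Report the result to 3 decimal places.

Forming XᵀX = [[196]] and Xᵀf = [204]ᵀ gives XᵀX·[k]ᵀ = Xᵀf.
Hence k = 204 / 196 ≈ 1.04082.

k = 1.041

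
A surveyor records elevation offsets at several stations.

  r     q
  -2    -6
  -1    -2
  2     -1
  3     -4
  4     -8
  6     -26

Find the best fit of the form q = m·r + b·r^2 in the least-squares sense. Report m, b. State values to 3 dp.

Normal-equation sums: Σr·r = 70, Σr·r^2 = 306, Σr^2·r^2 = 1666.
Moment sums: Σr·q = -188, Σr^2·q = -1130.
Normal equations: [[70, 306]; [306, 1666]]·[m, b]ᵀ = [-188, -1130]ᵀ.
det = 70·1666 − 306² = 22984.
m = ((-188)·1666 − 306·(-1130))/22984 = 479/338; b = (70·(-1130) − 306·(-188))/22984 = -5393/5746.

m = 1.417, b = -0.939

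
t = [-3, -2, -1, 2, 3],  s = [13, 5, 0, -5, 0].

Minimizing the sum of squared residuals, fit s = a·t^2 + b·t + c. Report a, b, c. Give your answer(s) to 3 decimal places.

a = 1.156, b = -2.294, c = -4.103

The normal equations are: 195·a + (-1)·b + 27·c = 117;  (-1)·a + 27·b + (-1)·c = -59;  27·a + (-1)·b + 5·c = 13.
(Σt^2·t^2 = 195, Σt^2·t = -1, Σt^2 = 27, Σt·t = 27, Σt = -1, Σ1 = 5, Σt^2·s = 117, Σt·s = -59, Σs = 13.)
Row-reducing yields a = 939/812, b = -1863/812, c = -119/29.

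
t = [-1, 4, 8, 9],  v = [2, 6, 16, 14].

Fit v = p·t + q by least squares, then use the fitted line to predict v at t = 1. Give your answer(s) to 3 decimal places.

AᵀA·[p, q]ᵀ = Aᵀv reads: 162·p + 20·q = 276;  20·p + 4·q = 38.
Δ = 162·4 − 20² = 248.
p = (276·4 − 20·38)/248 = 43/31; q = (162·38 − 20·276)/248 = 159/62.
At t = 1: v̂ = (43/31)·(1) + (159/62)·(1) = 245/62.

v̂ = 3.952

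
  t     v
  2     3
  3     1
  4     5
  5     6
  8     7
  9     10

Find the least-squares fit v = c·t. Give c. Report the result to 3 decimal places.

c = 1.030

Setting ∂/∂c … = 0 gives: 199·c = 205.
c = 205/199 = 1.03015.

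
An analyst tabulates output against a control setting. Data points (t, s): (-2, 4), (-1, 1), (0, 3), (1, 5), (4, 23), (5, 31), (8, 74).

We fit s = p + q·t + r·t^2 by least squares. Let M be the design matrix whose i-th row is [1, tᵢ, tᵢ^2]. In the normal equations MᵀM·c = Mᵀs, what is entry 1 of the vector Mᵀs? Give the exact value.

141

Entry 1 ↔ basis 1, so (Mᵀs)_{1} = Σᵢ sᵢ = (1)·(4) + (1)·(1) + (1)·(3) + (1)·(5) + (1)·(23) + (1)·(31) + (1)·(74) = 141.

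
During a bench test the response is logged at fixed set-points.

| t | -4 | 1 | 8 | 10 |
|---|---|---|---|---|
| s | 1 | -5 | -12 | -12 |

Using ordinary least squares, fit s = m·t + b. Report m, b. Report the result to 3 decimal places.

m = -0.962, b = -3.393

Entries of AᵀA: Σt·t = 181, Σt = 15, Σ1 = 4.
And Σt·s = -225, Σs = -28.
Normal equations: [[181, 15]; [15, 4]]·[m, b]ᵀ = [-225, -28]ᵀ.
Determinant 181·4 − 15² = 499.
m = ((-225)·4 − 15·(-28))/499 = -480/499; b = (181·(-28) − 15·(-225))/499 = -1693/499.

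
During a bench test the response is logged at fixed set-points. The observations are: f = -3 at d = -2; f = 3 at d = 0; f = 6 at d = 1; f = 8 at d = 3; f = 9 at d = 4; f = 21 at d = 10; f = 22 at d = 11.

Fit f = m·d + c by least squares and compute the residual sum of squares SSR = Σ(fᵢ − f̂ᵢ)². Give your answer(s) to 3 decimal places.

Forming MᵀM = [[251, 27]; [27, 7]] and Mᵀf = [524, 66]ᵀ gives MᵀM·[m, c]ᵀ = Mᵀf.
Eliminating c: 7·(row 1) − 27·(row 2) gives 1028·m = 7·524 − 27·66 = 1886, so m = 943/514.
Then c = (66 − 27·(943/514))/7 = 1209/514.
Residuals: -865/514, 333/514, 466/257, 37/257, -355/514, 155/514, -137/257; SSR = 1905/257.

SSR = 7.412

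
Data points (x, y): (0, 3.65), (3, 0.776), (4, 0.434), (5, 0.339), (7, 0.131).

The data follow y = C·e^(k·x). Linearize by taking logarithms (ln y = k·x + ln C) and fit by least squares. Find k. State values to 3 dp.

k = -0.473

With ln yᵢ as the transformed response and xᵢ as the regressor:
XᵀX = [[99.0000, 19.0000]; [19.0000, 5]], rhs = [-23.7363, -2.9079]ᵀ  (here Σx = 19.0000, Σ(x)² = 99.0000, Σln y = -2.9079, Σx·ln y = -23.7363).
Solving (det = 134.0000): k = -0.47337, ln C = 1.21723.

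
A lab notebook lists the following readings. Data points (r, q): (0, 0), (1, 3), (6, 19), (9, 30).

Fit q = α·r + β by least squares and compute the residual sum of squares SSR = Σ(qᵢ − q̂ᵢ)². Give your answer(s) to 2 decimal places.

Setting ∂/∂α … = 0 gives: 118·α + 16·β = 387;  16·α + 4·β = 52.
(Σr·r = 118, Σr = 16, Σ1 = 4, Σr·q = 387, Σq = 52.)
Eliminating β: 4·(row 1) − 16·(row 2) gives 216·α = 4·387 − 16·52 = 716, so α = 179/54.
Then β = (52 − 16·(179/54))/4 = -7/27.
Residuals: 7/27, -1/18, -17/27, 23/54; SSR = 35/54.

SSR = 0.65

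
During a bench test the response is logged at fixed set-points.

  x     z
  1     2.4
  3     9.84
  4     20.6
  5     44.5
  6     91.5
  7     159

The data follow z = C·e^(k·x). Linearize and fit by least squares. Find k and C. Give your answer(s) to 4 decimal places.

k = 0.7114, C = 1.1955

Let Y = ln z. Fitting Y = k·x + ln C by least squares:
Over the data: Σx = 26.0000, Σ(x)² = 136.0000, Σln z = 19.5679, Σx·ln z = 101.3938.
Normal system: [[136.0000, 26.0000]; [26.0000, 6]]·[k, ln C]ᵀ = [101.3938, 19.5679]ᵀ.
Δ = 136.0000·6 − (26.0000)² = 140.0000; k = (101.3938·6 − 26.0000·19.5679)/140.0000 = 0.71140, ln C = (136.0000·19.5679 − 26.0000·101.3938)/140.0000 = 0.17858, so C = exp(0.17858) = 1.19552.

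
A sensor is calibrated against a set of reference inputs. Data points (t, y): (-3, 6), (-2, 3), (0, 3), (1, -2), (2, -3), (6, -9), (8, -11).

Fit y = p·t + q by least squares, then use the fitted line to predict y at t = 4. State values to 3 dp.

Sums needed: Σt·t = 118, Σt = 12, Σ1 = 7.
For Xᵀy: Σt·y = -174, Σy = -13.
Normal equations: [[118, 12]; [12, 7]]·[p, q]ᵀ = [-174, -13]ᵀ.
det = 118·7 − 12² = 682.
p = ((-174)·7 − 12·(-13))/682 = -531/341; q = (118·(-13) − 12·(-174))/682 = 277/341.
At t = 4: ŷ = (-531/341)·(4) + (277/341)·(1) = -1847/341.

ŷ = -5.416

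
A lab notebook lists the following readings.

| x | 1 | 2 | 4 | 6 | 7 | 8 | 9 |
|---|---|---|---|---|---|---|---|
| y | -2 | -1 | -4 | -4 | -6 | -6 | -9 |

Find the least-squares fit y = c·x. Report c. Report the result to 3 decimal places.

From the data, Σx·x = 251.
For Mᵀy: Σx·y = -215.
c = (-215)/251 = -0.856574.

c = -0.857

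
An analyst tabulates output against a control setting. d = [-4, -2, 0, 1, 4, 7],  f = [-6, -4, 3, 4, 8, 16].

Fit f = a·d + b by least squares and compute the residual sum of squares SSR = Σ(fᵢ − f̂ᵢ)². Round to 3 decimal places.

Setting ∂/∂a … = 0 gives: 86·a + 6·b = 180;  6·a + 6·b = 21.
(Σd·d = 86, Σd = 6, Σ1 = 6, Σd·f = 180, Σf = 21.)
Eliminating b: 6·(row 1) − 6·(row 2) gives 480·a = 6·180 − 6·21 = 954, so a = 159/80.
Then b = (21 − 6·(159/80))/6 = 121/80.
Residuals: 7/16, -123/80, 119/80, 1/2, -117/80, 23/40; SSR = 599/80.

SSR = 7.488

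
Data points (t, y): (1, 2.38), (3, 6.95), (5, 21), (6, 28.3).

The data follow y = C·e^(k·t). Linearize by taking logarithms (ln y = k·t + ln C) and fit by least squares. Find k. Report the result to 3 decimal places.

Linearized form: ln y = k·t + ln C. From the 4 transformed points,
Sums: Σt = 15.0000, Σ(t)² = 71.0000, Σln y = 9.1932, Σt·ln y = 41.9631.
Normal system: [[71.0000, 15.0000]; [15.0000, 4]]·[k, ln C]ᵀ = [41.9631, 9.1932]ᵀ.
Δ = 71.0000·4 − (15.0000)² = 59.0000; k = (41.9631·4 − 15.0000·9.1932)/59.0000 = 0.50770, ln C = (71.0000·9.1932 − 15.0000·41.9631)/59.0000 = 0.39445.

k = 0.508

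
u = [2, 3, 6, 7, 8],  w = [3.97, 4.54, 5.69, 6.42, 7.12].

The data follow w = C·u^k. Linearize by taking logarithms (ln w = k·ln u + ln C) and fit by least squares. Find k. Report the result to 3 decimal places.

k = 0.399

Let Y = ln w. Fitting Y = k·ln u + ln C by least squares:
XᵀX = [[13.0084, 7.6089]; [7.6089, 5]], rhs = [13.4332, 8.4527]ᵀ  (here Σln u = 7.6089, Σ(ln u)² = 13.0084, Σln w = 8.4527, Σln u·ln w = 13.4332).
Slope k = (n·Σln u·ln w − Σln u·Σln w)/(n·Σ(ln u)² − (Σln u)²) = (5·13.4332 − 7.6089·8.4527)/7.1473 = 0.39877; ln C = (Σln w − k·Σln u)/n = 1.08371.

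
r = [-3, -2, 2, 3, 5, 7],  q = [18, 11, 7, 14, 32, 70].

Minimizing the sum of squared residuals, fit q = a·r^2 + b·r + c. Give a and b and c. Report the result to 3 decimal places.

a = 1.491, b = -0.969, c = 2.418

Sums needed: Σr^2·r^2 = 3220, Σr^2·r = 468, Σr^2 = 100, Σr·r = 100, Σr = 12, Σ1 = 6.
And Σr^2·q = 4590, Σr·q = 630, Σq = 152.
So XᵀX·[a, b, c]ᵀ = Xᵀq: [[3220, 468, 100]; [468, 100, 12]; [100, 12, 6]]·[a, b, c]ᵀ = [4590, 630, 152]ᵀ.
Inverting the 3×3 Gram matrix, [a, b, c]ᵀ = [6463/4334, -2100/2167, 5239/2167]ᵀ.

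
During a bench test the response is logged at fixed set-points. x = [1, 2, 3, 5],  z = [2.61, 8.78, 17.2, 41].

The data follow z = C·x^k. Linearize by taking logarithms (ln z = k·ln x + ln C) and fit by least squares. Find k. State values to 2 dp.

Let Y = ln z. Fitting Y = k·ln x + ln C by least squares:
Σln x = 3.4012, Σ(ln x)² = 4.2777, Σln z = 9.6903, Σln x·ln z = 10.6081.
Equations: 4.2777·k + 3.4012·ln C = 10.6081;  3.4012·k + 4·ln C = 9.6903.
Solving (det = 5.5426): k = 1.70923, ln C = 0.96922.

k = 1.71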